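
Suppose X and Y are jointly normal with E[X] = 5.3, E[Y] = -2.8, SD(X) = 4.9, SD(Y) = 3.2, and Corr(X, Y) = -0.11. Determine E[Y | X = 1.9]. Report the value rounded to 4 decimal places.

-2.5558

For a bivariate normal, E[Y | X=x] = μ_Y + ρ·(σ_Y/σ_X)·(x − μ_X).
E[Y | X=1.9] = -2.8 + (-0.11)·(3.2/4.9)·(1.9 − (5.3)) = -2.8 + (-0.071837)·(-3.4) = -2.5558.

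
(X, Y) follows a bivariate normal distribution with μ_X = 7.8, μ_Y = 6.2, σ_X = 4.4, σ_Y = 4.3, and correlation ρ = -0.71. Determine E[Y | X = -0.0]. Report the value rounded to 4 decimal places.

E[Y | X=x] = μ_Y + ρ(σ_Y/σ_X)(x − μ_X) for jointly normal variables.
E[Y | X=-0.0] = 6.2 + (-0.71)·(4.3/4.4)·(-0.0 − (7.8)) = 6.2 + (-0.69386)·(-7.8) = 11.6121.

11.6121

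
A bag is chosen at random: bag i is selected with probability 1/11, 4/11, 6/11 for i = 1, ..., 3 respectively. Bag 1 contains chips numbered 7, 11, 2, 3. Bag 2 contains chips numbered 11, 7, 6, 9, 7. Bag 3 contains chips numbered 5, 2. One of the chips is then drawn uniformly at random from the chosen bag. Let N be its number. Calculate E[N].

E[N | bag 1] = (7+11+2+3)/4 = 23/4.
E[N | bag 2] = (11+7+6+9+7)/5 = 8.
E[N | bag 3] = (5+2)/2 = 7/2.
E[N] = (1/11)·(23/4) + (4/11)·(8) + (6/11)·(7/2) = 235/44.

235/44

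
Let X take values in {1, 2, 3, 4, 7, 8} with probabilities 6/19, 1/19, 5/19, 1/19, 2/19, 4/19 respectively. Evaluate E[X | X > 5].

P(X > 5) = 6/19.
Σ over the event: 7·2/19 + 8·4/19 = 46/19.
E[X | X > 5] = (46/19) / (6/19) = 23/3.

23/3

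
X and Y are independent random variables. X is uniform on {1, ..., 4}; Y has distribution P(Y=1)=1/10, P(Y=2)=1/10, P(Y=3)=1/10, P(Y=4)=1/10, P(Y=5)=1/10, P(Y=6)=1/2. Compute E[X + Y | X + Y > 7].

80/9

P(X + Y > 7) = 9/20.
Summing (X+Y)·P(x,y) over outcomes with X + Y > 7 gives 4.
E[X + Y | X + Y > 7] = (4) / (9/20) = 80/9.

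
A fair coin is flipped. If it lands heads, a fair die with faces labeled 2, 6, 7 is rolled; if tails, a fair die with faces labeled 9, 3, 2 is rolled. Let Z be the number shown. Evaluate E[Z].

29/6

E[Z | heads] = (2+6+7)/3 = 5.
E[Z | tails] = (9+3+2)/3 = 14/3.
By the law of total expectation,
E[Z] = (1/2)·(5) + (1/2)·(14/3) = 29/6.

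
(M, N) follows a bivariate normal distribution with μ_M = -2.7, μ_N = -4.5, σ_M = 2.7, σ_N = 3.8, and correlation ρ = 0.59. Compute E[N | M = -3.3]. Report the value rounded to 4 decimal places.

-4.9982

For a bivariate normal, E[N | M=x] = μ_N + ρ·(σ_N/σ_M)·(x − μ_M).
E[N | M=-3.3] = -4.5 + (0.59)·(3.8/2.7)·(-3.3 − (-2.7)) = -4.5 + (0.83037)·(-0.6) = -4.9982.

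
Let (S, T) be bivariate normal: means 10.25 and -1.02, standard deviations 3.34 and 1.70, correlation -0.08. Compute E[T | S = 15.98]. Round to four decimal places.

E[T | S=x] = μ_T + ρ(σ_T/σ_S)(x − μ_S) for jointly normal variables.
E[T | S=15.98] = -1.02 + (-0.08)·(1.70/3.34)·(15.98 − (10.25)) = -1.02 + (-0.040719)·(5.73) = -1.2533.

-1.2533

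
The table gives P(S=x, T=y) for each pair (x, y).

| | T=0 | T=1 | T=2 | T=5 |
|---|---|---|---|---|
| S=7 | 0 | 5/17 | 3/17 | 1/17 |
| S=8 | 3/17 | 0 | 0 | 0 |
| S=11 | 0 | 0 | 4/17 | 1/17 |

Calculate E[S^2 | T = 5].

P(T = 5) = 2/17.
Σ S^2·P over the event = 49·(1/17) + 121·(1/17) = 10.
E[S^2 | T = 5] = (10) / (2/17) = 85.

85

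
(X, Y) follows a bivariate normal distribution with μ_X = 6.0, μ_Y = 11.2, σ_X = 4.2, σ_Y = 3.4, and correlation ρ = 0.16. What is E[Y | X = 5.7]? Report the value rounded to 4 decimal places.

11.1611

For a bivariate normal, E[Y | X=x] = μ_Y + ρ·(σ_Y/σ_X)·(x − μ_X).
E[Y | X=5.7] = 11.2 + (0.16)·(3.4/4.2)·(5.7 − (6.0)) = 11.2 + (0.12952)·(-0.3) = 11.1611.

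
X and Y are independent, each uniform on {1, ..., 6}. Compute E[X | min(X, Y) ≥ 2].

4

P(min(X, Y) ≥ 2) = 25/36.
Summing X·P(x,y) over outcomes with min(X, Y) ≥ 2 gives 25/9.
E[X | min(X, Y) ≥ 2] = (25/9) / (25/36) = 4.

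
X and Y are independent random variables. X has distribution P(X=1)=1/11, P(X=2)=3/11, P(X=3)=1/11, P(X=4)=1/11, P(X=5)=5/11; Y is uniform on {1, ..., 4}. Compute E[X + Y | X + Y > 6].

P(X + Y > 6) = 9/22.
Summing (X+Y)·P(x,y) over outcomes with X + Y > 6 gives 71/22.
E[X + Y | X + Y > 6] = (71/22) / (9/22) = 71/9.

71/9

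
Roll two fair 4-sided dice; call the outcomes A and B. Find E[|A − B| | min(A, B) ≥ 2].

8/9

P(min(A, B) ≥ 2) = 9/16.
Summing |A−B|·P(x,y) over outcomes with min(A, B) ≥ 2 gives 1/2.
E[|A − B| | min(A, B) ≥ 2] = (1/2) / (9/16) = 8/9.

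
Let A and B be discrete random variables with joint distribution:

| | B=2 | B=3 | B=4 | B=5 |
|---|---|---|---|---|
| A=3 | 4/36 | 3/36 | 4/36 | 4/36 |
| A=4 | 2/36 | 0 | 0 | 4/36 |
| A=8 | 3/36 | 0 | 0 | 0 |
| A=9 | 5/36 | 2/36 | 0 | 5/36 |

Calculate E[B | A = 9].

P(A = 9) = 1/3.
Σ B·P over the event = 2·(5/36) + 3·(2/36) + 5·(5/36) = 41/36.
E[B | A = 9] = (41/36) / (1/3) = 41/12.

41/12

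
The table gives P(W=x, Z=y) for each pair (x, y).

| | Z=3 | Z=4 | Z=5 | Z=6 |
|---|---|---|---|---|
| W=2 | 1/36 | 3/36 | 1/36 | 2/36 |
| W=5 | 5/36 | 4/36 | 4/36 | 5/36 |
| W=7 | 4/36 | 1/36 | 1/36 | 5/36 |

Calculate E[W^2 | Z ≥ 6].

P(Z ≥ 6) = 1/3.
Σ W^2·P over the event = 4·(2/36) + 25·(5/36) + 49·(5/36) = 21/2.
E[W^2 | Z ≥ 6] = (21/2) / (1/3) = 63/2.

63/2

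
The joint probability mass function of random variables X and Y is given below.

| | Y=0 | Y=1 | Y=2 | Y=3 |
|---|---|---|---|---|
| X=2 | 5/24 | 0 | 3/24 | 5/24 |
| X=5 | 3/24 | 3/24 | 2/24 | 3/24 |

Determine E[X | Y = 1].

P(Y = 1) = 1/8.
Summing X·P(X=x,Y=y) over the conditioning event gives 5/8.
E[X | Y = 1] = (5/8) / (1/8) = 5.

5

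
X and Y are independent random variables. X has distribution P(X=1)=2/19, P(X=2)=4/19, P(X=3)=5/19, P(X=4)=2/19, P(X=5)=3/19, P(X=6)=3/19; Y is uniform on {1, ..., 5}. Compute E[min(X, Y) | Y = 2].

P(Y = 2) = 1/5.
Summing min(X,Y)·P(x,y) over outcomes with Y = 2 gives 36/95.
E[min(X, Y) | Y = 2] = (36/95) / (1/5) = 36/19.

36/19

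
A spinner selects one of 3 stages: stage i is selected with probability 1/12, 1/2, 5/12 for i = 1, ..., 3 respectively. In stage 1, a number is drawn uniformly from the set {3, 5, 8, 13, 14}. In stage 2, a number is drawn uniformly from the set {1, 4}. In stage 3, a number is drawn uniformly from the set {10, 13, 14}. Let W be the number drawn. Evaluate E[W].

1279/180

E[W | stage 1] = (3+5+8+13+14)/5 = 43/5.
E[W | stage 2] = (1+4)/2 = 5/2.
E[W | stage 3] = (10+13+14)/3 = 37/3.
E[W] = (1/12)·(43/5) + (1/2)·(5/2) + (5/12)·(37/3) = 1279/180.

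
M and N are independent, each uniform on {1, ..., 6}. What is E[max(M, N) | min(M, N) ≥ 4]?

Outcomes with min(M, N) ≥ 4: (4,4), (4,5), (4,6), (5,4), (5,5), (5,6), (6,4), (6,5), (6,6), each with probability 1/36.
E[max(M, N) | min(M, N) ≥ 4] = (4 + 5 + 6 + 5 + 5 + 6 + 6 + 6 + 6) / 9 = 49/9.

49/9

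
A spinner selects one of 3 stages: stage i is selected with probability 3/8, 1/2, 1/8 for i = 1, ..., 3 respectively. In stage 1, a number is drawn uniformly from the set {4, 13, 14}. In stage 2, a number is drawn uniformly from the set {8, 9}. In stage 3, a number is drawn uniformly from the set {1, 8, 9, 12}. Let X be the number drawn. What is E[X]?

145/16

E[X | stage 1] = (4+13+14)/3 = 31/3.
E[X | stage 2] = (8+9)/2 = 17/2.
E[X | stage 3] = (1+8+9+12)/4 = 15/2.
By the law of total expectation,
E[X] = (3/8)·(31/3) + (1/2)·(17/2) + (1/8)·(15/2) = 145/16.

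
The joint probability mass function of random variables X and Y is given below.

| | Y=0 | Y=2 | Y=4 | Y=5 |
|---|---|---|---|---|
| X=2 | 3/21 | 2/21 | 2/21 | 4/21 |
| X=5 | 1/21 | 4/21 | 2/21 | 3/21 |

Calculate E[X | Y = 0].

11/4

P(Y = 0) = 4/21.
Σ X·P over the event = 2·(3/21) + 5·(1/21) = 11/21.
E[X | Y = 0] = (11/21) / (4/21) = 11/4.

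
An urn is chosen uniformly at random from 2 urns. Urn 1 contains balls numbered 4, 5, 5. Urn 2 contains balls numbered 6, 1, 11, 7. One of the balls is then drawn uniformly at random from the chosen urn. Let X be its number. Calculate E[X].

131/24

E[X | urn 1] = (4+5+5)/3 = 14/3.
E[X | urn 2] = (6+1+11+7)/4 = 25/4.
By the law of total expectation,
E[X] = (1/2)·(14/3) + (1/2)·(25/4) = 131/24.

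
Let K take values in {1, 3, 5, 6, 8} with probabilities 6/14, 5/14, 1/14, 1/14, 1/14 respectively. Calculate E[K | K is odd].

P(K is odd) = 6/7.
Σ over the event: 1·3/7 + 3·5/14 + 5·1/14 = 13/7.
E[K | K is odd] = (13/7) / (6/7) = 13/6.

13/6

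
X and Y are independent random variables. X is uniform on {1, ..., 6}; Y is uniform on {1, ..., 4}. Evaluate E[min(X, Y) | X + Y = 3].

Outcomes with X + Y = 3: (1,2), (2,1), each with probability 1/24.
E[min(X, Y) | X + Y = 3] = (1 + 1) / 2 = 1.

1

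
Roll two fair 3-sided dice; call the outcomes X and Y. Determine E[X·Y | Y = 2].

4

Outcomes with Y = 2: (1,2), (2,2), (3,2), each with probability 1/9.
E[X·Y | Y = 2] = (2 + 4 + 6) / 3 = 4.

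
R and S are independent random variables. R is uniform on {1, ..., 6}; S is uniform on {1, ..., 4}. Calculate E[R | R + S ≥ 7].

Outcomes with R + S ≥ 7: (3,4), (4,3), (4,4), (5,2), (5,3), (5,4), (6,1), (6,2), (6,3), (6,4), each with probability 1/24.
E[R | R + S ≥ 7] = (3 + 4 + 4 + 5 + 5 + 5 + 6 + 6 + 6 + 6) / 10 = 5.

5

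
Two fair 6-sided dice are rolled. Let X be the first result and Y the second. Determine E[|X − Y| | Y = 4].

Outcomes with Y = 4: (1,4), (2,4), (3,4), (4,4), (5,4), (6,4), each with probability 1/36.
E[|X − Y| | Y = 4] = (3 + 2 + 1 + 0 + 1 + 2) / 6 = 3/2.

3/2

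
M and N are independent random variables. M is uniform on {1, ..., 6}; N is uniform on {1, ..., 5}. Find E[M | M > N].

P(M > N) = 1/2.
Summing M·P(x,y) over outcomes with M > N gives 7/3.
E[M | M > N] = (7/3) / (1/2) = 14/3.

14/3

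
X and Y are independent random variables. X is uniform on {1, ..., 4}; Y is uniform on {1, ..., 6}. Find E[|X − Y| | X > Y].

5/3

Outcomes with X > Y: (2,1), (3,1), (3,2), (4,1), (4,2), (4,3), each with probability 1/24.
E[|X − Y| | X > Y] = (1 + 2 + 1 + 3 + 2 + 1) / 6 = 5/3.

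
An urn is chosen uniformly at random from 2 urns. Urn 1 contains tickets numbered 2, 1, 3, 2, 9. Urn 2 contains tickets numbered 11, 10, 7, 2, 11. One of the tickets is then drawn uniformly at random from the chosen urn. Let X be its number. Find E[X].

29/5

E[X | urn 1] = (2+1+3+2+9)/5 = 17/5.
E[X | urn 2] = (11+10+7+2+11)/5 = 41/5.
E[X] = (1/2)·(17/5) + (1/2)·(41/5) = 29/5.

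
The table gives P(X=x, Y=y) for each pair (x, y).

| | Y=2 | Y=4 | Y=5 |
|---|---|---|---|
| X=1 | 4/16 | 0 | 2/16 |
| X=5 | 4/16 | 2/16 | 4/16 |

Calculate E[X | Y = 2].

P(Y = 2) = 1/2.
Σ X·P over the event = 1·(4/16) + 5·(4/16) = 3/2.
E[X | Y = 2] = (3/2) / (1/2) = 3.

3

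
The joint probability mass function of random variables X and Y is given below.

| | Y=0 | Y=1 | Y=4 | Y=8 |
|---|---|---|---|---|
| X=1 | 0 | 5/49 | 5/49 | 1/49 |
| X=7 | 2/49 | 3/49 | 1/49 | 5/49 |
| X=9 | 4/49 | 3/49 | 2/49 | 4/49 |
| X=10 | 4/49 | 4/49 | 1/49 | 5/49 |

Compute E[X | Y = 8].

122/15

P(Y = 8) = 15/49.
Σ X·P over the event = 1·(1/49) + 7·(5/49) + 9·(4/49) + 10·(5/49) = 122/49.
E[X | Y = 8] = (122/49) / (15/49) = 122/15.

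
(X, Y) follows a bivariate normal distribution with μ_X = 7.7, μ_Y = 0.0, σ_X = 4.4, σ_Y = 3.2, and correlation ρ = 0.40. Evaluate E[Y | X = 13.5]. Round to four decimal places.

1.6873

For a bivariate normal, E[Y | X=x] = μ_Y + ρ·(σ_Y/σ_X)·(x − μ_X).
E[Y | X=13.5] = 0.0 + (0.40)·(3.2/4.4)·(13.5 − (7.7)) = 0.0 + (0.29091)·(5.8) = 1.6873.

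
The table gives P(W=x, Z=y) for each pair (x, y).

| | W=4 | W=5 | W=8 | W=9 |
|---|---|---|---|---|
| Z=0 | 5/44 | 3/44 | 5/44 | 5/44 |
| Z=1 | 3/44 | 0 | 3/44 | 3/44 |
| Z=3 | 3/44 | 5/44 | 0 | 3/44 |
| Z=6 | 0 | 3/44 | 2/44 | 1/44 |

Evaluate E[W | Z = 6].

20/3

P(Z = 6) = 3/22.
Σ W·P over the event = 5·(3/44) + 8·(2/44) + 9·(1/44) = 10/11.
E[W | Z = 6] = (10/11) / (3/22) = 20/3.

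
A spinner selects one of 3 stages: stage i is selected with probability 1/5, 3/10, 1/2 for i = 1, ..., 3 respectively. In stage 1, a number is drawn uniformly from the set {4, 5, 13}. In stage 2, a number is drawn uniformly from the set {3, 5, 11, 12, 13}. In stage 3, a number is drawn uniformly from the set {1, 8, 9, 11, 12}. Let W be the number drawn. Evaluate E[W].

1231/150

E[W | stage 1] = (4+5+13)/3 = 22/3.
E[W | stage 2] = (3+5+11+12+13)/5 = 44/5.
E[W | stage 3] = (1+8+9+11+12)/5 = 41/5.
E[W] = (1/5)·(22/3) + (3/10)·(44/5) + (1/2)·(41/5) = 1231/150.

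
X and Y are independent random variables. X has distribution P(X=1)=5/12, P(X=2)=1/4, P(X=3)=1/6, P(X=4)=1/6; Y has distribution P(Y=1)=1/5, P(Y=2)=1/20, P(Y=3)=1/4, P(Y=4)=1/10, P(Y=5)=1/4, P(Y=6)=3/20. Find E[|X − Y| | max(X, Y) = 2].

P(max(X, Y) = 2) = 1/12.
Summing |X−Y|·P(x,y) over outcomes with max(X, Y) = 2 gives 17/240.
E[|X − Y| | max(X, Y) = 2] = (17/240) / (1/12) = 17/20.

17/20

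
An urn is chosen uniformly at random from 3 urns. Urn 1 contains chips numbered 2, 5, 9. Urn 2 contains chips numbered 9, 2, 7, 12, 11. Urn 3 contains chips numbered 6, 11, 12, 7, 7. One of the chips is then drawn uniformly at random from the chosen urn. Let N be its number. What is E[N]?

332/45

E[N | urn 1] = (2+5+9)/3 = 16/3.
E[N | urn 2] = (9+2+7+12+11)/5 = 41/5.
E[N | urn 3] = (6+11+12+7+7)/5 = 43/5.
E[N] = (1/3)·(16/3) + (1/3)·(41/5) + (1/3)·(43/5) = 332/45.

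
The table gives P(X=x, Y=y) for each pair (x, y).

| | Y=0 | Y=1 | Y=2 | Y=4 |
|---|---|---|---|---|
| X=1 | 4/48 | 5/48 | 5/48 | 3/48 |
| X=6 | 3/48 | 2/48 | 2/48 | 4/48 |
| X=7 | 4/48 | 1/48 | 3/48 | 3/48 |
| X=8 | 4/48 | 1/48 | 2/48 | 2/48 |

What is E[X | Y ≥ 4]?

16/3

P(Y ≥ 4) = 1/4.
Σ X·P over the event = 1·(3/48) + 6·(4/48) + 7·(3/48) + 8·(2/48) = 4/3.
E[X | Y ≥ 4] = (4/3) / (1/4) = 16/3.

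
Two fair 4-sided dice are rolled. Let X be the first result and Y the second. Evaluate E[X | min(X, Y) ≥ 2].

3

Outcomes with min(X, Y) ≥ 2: (2,2), (2,3), (2,4), (3,2), (3,3), (3,4), (4,2), (4,3), (4,4), each with probability 1/16.
E[X | min(X, Y) ≥ 2] = (2 + 2 + 2 + 3 + 3 + 3 + 4 + 4 + 4) / 9 = 3.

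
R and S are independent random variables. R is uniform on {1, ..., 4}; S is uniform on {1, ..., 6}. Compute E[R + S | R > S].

Outcomes with R > S: (2,1), (3,1), (3,2), (4,1), (4,2), (4,3), each with probability 1/24.
E[R + S | R > S] = (3 + 4 + 5 + 5 + 6 + 7) / 6 = 5.

5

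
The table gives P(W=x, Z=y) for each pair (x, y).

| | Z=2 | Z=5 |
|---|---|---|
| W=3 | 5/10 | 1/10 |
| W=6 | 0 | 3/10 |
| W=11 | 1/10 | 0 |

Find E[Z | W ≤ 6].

10/3

P(W ≤ 6) = 9/10.
Σ Z·P over the event = 2·(5/10) + 5·(1/10) + 5·(3/10) = 3.
E[Z | W ≤ 6] = (3) / (9/10) = 10/3.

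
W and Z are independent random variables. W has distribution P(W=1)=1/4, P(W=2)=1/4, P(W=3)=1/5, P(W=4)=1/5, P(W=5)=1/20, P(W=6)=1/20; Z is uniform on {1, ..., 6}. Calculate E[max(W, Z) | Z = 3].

P(Z = 3) = 1/6.
Summing max(W,Z)·P(x,y) over outcomes with Z = 3 gives 23/40.
E[max(W, Z) | Z = 3] = (23/40) / (1/6) = 69/20.

69/20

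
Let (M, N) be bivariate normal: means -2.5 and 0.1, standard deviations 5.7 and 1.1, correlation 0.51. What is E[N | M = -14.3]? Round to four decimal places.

The regression of N on M has slope ρ·σ_N/σ_M and passes through (μ_M, μ_N).
E[N | M=-14.3] = 0.1 + (0.51)·(1.1/5.7)·(-14.3 − (-2.5)) = 0.1 + (0.098421)·(-11.8) = -1.0614.

-1.0614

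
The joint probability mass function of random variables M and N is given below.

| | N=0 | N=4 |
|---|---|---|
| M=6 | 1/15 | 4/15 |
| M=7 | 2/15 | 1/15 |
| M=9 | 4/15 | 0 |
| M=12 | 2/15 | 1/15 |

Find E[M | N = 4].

43/6

P(N = 4) = 2/5.
Σ M·P over the event = 6·(4/15) + 7·(1/15) + 12·(1/15) = 43/15.
E[M | N = 4] = (43/15) / (2/5) = 43/6.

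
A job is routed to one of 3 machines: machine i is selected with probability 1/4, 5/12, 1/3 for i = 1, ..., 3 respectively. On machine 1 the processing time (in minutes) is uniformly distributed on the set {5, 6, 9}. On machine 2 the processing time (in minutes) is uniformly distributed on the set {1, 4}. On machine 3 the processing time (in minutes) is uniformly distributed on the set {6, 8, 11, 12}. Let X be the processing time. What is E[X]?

E[X | machine 1] = (5+6+9)/3 = 20/3.
E[X | machine 2] = (1+4)/2 = 5/2.
E[X | machine 3] = (6+8+11+12)/4 = 37/4.
By the law of total expectation,
E[X] = (1/4)·(20/3) + (5/12)·(5/2) + (1/3)·(37/4) = 139/24.

139/24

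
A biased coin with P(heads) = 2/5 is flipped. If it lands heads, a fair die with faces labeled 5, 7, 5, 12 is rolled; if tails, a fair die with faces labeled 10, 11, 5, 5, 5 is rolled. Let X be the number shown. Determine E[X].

361/50

E[X | heads] = (5+7+5+12)/4 = 29/4.
E[X | tails] = (10+11+5+5+5)/5 = 36/5.
By the law of total expectation,
E[X] = (2/5)·(29/4) + (3/5)·(36/5) = 361/50.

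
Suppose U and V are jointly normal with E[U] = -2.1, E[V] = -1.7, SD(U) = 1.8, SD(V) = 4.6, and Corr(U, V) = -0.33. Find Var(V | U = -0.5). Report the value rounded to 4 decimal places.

Var(V | U=x) = (1 − ρ²)·σ_V².
Var(V | U=-0.5) = (4.6)²·(1 − (-0.33)²) = 21.16·0.8911 = 18.8557.

18.8557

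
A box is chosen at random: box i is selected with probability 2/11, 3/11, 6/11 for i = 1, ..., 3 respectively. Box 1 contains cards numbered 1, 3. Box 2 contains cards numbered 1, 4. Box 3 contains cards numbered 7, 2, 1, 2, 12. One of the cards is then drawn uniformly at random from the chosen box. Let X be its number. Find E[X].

403/110

E[X | box 1] = (1+3)/2 = 2.
E[X | box 2] = (1+4)/2 = 5/2.
E[X | box 3] = (7+2+1+2+12)/5 = 24/5.
By the law of total expectation,
E[X] = (2/11)·(2) + (3/11)·(5/2) + (6/11)·(24/5) = 403/110.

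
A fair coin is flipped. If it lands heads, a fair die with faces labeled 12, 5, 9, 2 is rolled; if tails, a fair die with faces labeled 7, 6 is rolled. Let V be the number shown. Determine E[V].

E[V | heads] = (12+5+9+2)/4 = 7.
E[V | tails] = (7+6)/2 = 13/2.
E[V] = (1/2)·(7) + (1/2)·(13/2) = 27/4.

27/4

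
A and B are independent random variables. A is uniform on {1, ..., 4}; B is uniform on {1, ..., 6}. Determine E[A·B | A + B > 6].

29/2

P(A + B > 6) = 5/12.
Summing AB·P(x,y) over outcomes with A + B > 6 gives 145/24.
E[A·B | A + B > 6] = (145/24) / (5/12) = 29/2.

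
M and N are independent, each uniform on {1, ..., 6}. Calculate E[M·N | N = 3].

21/2

Outcomes with N = 3: (1,3), (2,3), (3,3), (4,3), (5,3), (6,3), each with probability 1/36.
E[M·N | N = 3] = (3 + 6 + 9 + 12 + 15 + 18) / 6 = 21/2.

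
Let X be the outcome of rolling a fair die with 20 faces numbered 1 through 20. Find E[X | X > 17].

19

Given X > 17, X is equally likely to be any of {18, 19, 20}.
E[X | X > 17] = (18 + 19 + 20) / 3 = 19.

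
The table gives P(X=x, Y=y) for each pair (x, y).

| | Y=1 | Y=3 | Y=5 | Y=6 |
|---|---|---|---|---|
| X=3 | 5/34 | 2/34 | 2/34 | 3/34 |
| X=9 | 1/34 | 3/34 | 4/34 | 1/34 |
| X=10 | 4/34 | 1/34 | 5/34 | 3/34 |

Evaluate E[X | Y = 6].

48/7

P(Y = 6) = 7/34.
Σ X·P over the event = 3·(3/34) + 9·(1/34) + 10·(3/34) = 24/17.
E[X | Y = 6] = (24/17) / (7/34) = 48/7.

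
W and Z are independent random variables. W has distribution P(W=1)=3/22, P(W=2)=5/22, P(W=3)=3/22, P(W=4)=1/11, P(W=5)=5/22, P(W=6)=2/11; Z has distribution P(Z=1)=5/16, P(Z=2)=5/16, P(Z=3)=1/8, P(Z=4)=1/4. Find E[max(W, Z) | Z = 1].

79/22

P(Z = 1) = 5/16.
Summing max(W,Z)·P(x,y) over outcomes with Z = 1 gives 395/352.
E[max(W, Z) | Z = 1] = (395/352) / (5/16) = 79/22.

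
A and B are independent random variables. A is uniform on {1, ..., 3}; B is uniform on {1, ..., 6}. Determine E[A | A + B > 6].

7/3

Outcomes with A + B > 6: (1,6), (2,5), (2,6), (3,4), (3,5), (3,6), each with probability 1/18.
E[A | A + B > 6] = (1 + 2 + 2 + 3 + 3 + 3) / 6 = 7/3.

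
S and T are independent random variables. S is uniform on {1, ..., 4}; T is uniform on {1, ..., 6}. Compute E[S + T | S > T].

Outcomes with S > T: (2,1), (3,1), (3,2), (4,1), (4,2), (4,3), each with probability 1/24.
E[S + T | S > T] = (3 + 4 + 5 + 5 + 6 + 7) / 6 = 5.

5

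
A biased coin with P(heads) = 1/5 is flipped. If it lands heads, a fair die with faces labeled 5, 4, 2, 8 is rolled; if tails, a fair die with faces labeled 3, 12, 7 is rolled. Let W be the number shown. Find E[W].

E[W | heads] = (5+4+2+8)/4 = 19/4.
E[W | tails] = (3+12+7)/3 = 22/3.
E[W] = (1/5)·(19/4) + (4/5)·(22/3) = 409/60.

409/60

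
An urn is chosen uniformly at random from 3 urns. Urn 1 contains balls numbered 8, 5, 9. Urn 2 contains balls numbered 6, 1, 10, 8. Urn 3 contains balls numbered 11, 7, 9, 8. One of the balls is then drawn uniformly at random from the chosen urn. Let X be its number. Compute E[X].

67/9

E[X | urn 1] = (8+5+9)/3 = 22/3.
E[X | urn 2] = (6+1+10+8)/4 = 25/4.
E[X | urn 3] = (11+7+9+8)/4 = 35/4.
By the law of total expectation,
E[X] = (1/3)·(22/3) + (1/3)·(25/4) + (1/3)·(35/4) = 67/9.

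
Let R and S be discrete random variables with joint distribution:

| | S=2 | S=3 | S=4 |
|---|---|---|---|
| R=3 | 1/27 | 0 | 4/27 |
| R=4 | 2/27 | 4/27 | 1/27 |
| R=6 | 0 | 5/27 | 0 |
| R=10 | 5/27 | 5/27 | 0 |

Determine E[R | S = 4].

P(S = 4) = 5/27.
Σ R·P over the event = 3·(4/27) + 4·(1/27) = 16/27.
E[R | S = 4] = (16/27) / (5/27) = 16/5.

16/5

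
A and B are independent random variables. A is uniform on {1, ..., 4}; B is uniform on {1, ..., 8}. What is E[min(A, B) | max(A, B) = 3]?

9/5

Outcomes with max(A, B) = 3: (1,3), (2,3), (3,1), (3,2), (3,3), each with probability 1/32.
E[min(A, B) | max(A, B) = 3] = (1 + 2 + 1 + 2 + 3) / 5 = 9/5.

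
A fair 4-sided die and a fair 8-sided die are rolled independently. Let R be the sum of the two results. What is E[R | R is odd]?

P(R is odd) = 1/2.
Σ over the event: 3·1/16 + 5·1/8 + 7·1/8 + 9·1/8 + 11·1/16 = 7/2.
E[R | R is odd] = (7/2) / (1/2) = 7.

7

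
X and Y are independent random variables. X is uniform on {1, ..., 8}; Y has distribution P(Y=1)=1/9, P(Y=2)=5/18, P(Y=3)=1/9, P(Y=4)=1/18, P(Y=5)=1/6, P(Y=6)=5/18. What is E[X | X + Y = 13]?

59/8

P(X + Y = 13) = 1/18.
Summing X·P(x,y) over outcomes with X + Y = 13 gives 59/144.
E[X | X + Y = 13] = (59/144) / (1/18) = 59/8.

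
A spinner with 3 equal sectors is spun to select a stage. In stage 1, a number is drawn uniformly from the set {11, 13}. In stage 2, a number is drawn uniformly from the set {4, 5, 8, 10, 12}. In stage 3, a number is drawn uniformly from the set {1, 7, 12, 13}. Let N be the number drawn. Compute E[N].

187/20

E[N | stage 1] = (11+13)/2 = 12.
E[N | stage 2] = (4+5+8+10+12)/5 = 39/5.
E[N | stage 3] = (1+7+12+13)/4 = 33/4.
E[N] = (1/3)·(12) + (1/3)·(39/5) + (1/3)·(33/4) = 187/20.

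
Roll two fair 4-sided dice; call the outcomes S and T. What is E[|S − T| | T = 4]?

3/2

Outcomes with T = 4: (1,4), (2,4), (3,4), (4,4), each with probability 1/16.
E[|S − T| | T = 4] = (3 + 2 + 1 + 0) / 4 = 3/2.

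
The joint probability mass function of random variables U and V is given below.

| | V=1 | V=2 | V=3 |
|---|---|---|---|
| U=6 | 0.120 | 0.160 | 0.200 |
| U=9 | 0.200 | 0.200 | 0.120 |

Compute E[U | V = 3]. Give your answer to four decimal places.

7.1250

P(V = 3) = 0.320.
Σ U·P over the event = 6·(0.200) + 9·(0.120) = 2.280.
E[U | V = 3] = (2.280) / (0.320) = 7.1250.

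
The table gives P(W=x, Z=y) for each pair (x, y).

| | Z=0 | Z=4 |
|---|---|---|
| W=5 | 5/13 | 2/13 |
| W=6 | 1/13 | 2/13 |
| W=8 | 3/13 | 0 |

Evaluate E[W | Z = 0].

55/9

P(Z = 0) = 9/13.
Σ W·P over the event = 5·(5/13) + 6·(1/13) + 8·(3/13) = 55/13.
E[W | Z = 0] = (55/13) / (9/13) = 55/9.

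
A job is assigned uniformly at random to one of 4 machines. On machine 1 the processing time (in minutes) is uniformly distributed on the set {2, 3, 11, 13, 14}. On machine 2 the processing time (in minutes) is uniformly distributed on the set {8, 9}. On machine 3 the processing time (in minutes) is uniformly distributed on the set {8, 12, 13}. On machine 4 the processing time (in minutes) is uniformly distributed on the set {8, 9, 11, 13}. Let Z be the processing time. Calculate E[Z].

767/80

E[Z | machine 1] = (2+3+11+13+14)/5 = 43/5.
E[Z | machine 2] = (8+9)/2 = 17/2.
E[Z | machine 3] = (8+12+13)/3 = 11.
E[Z | machine 4] = (8+9+11+13)/4 = 41/4.
By the law of total expectation,
E[Z] = (1/4)·(43/5) + (1/4)·(17/2) + (1/4)·(11) + (1/4)·(41/4) = 767/80.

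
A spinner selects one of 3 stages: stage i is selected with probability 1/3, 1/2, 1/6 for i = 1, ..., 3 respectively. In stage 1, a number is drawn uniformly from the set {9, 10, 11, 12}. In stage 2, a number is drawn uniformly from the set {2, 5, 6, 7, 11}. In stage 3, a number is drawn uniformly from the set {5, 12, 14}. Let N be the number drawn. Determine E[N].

749/90

E[N | stage 1] = (9+10+11+12)/4 = 21/2.
E[N | stage 2] = (2+5+6+7+11)/5 = 31/5.
E[N | stage 3] = (5+12+14)/3 = 31/3.
By the law of total expectation,
E[N] = (1/3)·(21/2) + (1/2)·(31/5) + (1/6)·(31/3) = 749/90.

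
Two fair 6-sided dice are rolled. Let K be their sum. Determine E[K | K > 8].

10

P(K > 8) = 5/18.
Σ over the event: 9·1/9 + 10·1/12 + 11·1/18 + 12·1/36 = 25/9.
E[K | K > 8] = (25/9) / (5/18) = 10.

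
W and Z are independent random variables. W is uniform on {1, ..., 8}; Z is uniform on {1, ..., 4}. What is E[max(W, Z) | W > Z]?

P(W > Z) = 11/16.
Summing max(W,Z)·P(x,y) over outcomes with W > Z gives 31/8.
E[max(W, Z) | W > Z] = (31/8) / (11/16) = 62/11.

62/11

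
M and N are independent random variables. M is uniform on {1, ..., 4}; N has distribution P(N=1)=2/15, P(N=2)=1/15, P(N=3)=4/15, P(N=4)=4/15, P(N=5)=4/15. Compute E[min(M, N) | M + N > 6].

P(M + N > 6) = 2/5.
Summing min(M,N)·P(x,y) over outcomes with M + N > 6 gives 19/15.
E[min(M, N) | M + N > 6] = (19/15) / (2/5) = 19/6.

19/6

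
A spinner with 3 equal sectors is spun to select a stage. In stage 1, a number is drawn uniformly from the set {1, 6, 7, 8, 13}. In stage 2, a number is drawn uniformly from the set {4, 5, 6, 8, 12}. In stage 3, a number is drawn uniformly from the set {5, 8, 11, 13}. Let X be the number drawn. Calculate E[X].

E[X | stage 1] = (1+6+7+8+13)/5 = 7.
E[X | stage 2] = (4+5+6+8+12)/5 = 7.
E[X | stage 3] = (5+8+11+13)/4 = 37/4.
By the law of total expectation,
E[X] = (1/3)·(7) + (1/3)·(7) + (1/3)·(37/4) = 31/4.

31/4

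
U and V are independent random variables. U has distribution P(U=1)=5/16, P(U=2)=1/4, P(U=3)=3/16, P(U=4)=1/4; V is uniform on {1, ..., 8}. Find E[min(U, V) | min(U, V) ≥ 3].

P(min(U, V) ≥ 3) = 21/64.
Summing min(U,V)·P(x,y) over outcomes with min(U, V) ≥ 3 gives 73/64.
E[min(U, V) | min(U, V) ≥ 3] = (73/64) / (21/64) = 73/21.

73/21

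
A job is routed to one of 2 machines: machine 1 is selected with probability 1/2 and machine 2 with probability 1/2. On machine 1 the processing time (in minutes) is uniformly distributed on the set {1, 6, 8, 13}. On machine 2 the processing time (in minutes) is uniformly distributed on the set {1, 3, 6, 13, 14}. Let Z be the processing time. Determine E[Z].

E[Z | machine 1] = (1+6+8+13)/4 = 7.
E[Z | machine 2] = (1+3+6+13+14)/5 = 37/5.
E[Z] = (1/2)·(7) + (1/2)·(37/5) = 36/5.

36/5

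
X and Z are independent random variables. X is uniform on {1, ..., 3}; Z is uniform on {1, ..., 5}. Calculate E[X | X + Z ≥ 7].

Outcomes with X + Z ≥ 7: (2,5), (3,4), (3,5), each with probability 1/15.
E[X | X + Z ≥ 7] = (2 + 3 + 3) / 3 = 8/3.

8/3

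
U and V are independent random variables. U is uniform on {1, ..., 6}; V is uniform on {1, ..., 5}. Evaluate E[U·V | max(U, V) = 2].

8/3

Outcomes with max(U, V) = 2: (1,2), (2,1), (2,2), each with probability 1/30.
E[U·V | max(U, V) = 2] = (2 + 2 + 4) / 3 = 8/3.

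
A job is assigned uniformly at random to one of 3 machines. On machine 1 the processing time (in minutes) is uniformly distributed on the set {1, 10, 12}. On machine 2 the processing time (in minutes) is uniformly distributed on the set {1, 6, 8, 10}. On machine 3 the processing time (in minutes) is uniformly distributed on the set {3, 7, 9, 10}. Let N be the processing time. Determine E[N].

E[N | machine 1] = (1+10+12)/3 = 23/3.
E[N | machine 2] = (1+6+8+10)/4 = 25/4.
E[N | machine 3] = (3+7+9+10)/4 = 29/4.
E[N] = (1/3)·(23/3) + (1/3)·(25/4) + (1/3)·(29/4) = 127/18.

127/18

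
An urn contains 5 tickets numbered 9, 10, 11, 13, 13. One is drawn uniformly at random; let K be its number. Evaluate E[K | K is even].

10

P(K is even) = 1/5.
Σ over the event: 10·1/5 = 2.
E[K | K is even] = (2) / (1/5) = 10.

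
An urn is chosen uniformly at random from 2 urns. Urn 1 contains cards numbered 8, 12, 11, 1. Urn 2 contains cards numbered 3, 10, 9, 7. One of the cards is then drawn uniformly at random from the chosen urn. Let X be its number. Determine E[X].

61/8

E[X | urn 1] = (8+12+11+1)/4 = 8.
E[X | urn 2] = (3+10+9+7)/4 = 29/4.
E[X] = (1/2)·(8) + (1/2)·(29/4) = 61/8.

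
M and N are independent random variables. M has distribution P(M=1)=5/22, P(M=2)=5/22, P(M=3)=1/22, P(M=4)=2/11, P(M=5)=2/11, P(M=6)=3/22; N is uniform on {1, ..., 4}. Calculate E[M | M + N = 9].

38/7

P(M + N = 9) = 7/88.
Summing M·P(x,y) over outcomes with M + N = 9 gives 19/44.
E[M | M + N = 9] = (19/44) / (7/88) = 38/7.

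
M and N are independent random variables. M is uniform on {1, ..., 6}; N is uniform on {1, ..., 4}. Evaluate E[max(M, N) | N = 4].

P(N = 4) = 1/4.
Summing max(M,N)·P(x,y) over outcomes with N = 4 gives 9/8.
E[max(M, N) | N = 4] = (9/8) / (1/4) = 9/2.

9/2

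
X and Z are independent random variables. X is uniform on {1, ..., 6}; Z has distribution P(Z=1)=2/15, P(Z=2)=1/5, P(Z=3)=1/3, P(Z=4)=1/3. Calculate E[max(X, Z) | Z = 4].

9/2

P(Z = 4) = 1/3.
Summing max(X,Z)·P(x,y) over outcomes with Z = 4 gives 3/2.
E[max(X, Z) | Z = 4] = (3/2) / (1/3) = 9/2.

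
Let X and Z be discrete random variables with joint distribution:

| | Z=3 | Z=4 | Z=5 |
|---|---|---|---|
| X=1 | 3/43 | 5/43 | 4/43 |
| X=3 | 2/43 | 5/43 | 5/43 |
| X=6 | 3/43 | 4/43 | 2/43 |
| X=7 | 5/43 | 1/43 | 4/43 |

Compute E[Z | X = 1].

49/12

P(X = 1) = 12/43.
Σ Z·P over the event = 3·(3/43) + 4·(5/43) + 5·(4/43) = 49/43.
E[Z | X = 1] = (49/43) / (12/43) = 49/12.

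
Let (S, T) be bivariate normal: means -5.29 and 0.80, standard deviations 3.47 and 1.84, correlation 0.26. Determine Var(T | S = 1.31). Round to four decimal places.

Var(T | S=x) = (1 − ρ²)·σ_T².
Var(T | S=1.31) = (1.84)²·(1 − (0.26)²) = 3.3856·0.9324 = 3.1567.

3.1567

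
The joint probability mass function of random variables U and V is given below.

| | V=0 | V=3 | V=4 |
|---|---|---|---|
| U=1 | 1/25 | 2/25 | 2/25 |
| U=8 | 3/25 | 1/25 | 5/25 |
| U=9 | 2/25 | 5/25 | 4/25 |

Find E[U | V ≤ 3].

P(V ≤ 3) = 14/25.
Σ U·P over the event = 1·(1/25) + 1·(2/25) + 8·(3/25) + 8·(1/25) + 9·(2/25) + 9·(5/25) = 98/25.
E[U | V ≤ 3] = (98/25) / (14/25) = 7.

7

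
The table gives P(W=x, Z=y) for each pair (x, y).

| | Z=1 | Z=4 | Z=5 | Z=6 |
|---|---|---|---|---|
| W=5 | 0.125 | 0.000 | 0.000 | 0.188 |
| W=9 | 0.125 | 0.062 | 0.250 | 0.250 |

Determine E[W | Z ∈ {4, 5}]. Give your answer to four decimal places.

P(Z ∈ {4, 5}) = 0.312.
Σ W·P over the event = 9·(0.062) + 9·(0.250) = 2.808.
E[W | Z ∈ {4, 5}] = (2.808) / (0.312) = 9.0000.

9.0000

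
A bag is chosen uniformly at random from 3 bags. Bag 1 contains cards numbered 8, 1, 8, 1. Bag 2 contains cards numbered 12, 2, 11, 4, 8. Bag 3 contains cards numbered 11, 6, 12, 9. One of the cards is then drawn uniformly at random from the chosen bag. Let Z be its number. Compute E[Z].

107/15

E[Z | bag 1] = (8+1+8+1)/4 = 9/2.
E[Z | bag 2] = (12+2+11+4+8)/5 = 37/5.
E[Z | bag 3] = (11+6+12+9)/4 = 19/2.
By the law of total expectation,
E[Z] = (1/3)·(9/2) + (1/3)·(37/5) + (1/3)·(19/2) = 107/15.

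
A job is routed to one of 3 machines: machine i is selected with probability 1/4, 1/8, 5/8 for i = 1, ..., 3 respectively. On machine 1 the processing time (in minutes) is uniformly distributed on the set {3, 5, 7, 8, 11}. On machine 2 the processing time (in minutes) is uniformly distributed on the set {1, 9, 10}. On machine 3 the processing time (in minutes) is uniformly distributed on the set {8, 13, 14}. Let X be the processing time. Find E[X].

393/40

E[X | machine 1] = (3+5+7+8+11)/5 = 34/5.
E[X | machine 2] = (1+9+10)/3 = 20/3.
E[X | machine 3] = (8+13+14)/3 = 35/3.
E[X] = (1/4)·(34/5) + (1/8)·(20/3) + (5/8)·(35/3) = 393/40.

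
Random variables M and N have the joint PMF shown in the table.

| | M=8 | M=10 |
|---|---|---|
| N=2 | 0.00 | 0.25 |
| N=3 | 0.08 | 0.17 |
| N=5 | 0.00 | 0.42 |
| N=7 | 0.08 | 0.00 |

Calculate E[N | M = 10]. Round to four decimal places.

3.7024

P(M = 10) = 0.84.
Σ N·P over the event = 2·(0.25) + 3·(0.17) + 5·(0.42) = 3.11.
E[N | M = 10] = (3.11) / (0.84) = 3.7024.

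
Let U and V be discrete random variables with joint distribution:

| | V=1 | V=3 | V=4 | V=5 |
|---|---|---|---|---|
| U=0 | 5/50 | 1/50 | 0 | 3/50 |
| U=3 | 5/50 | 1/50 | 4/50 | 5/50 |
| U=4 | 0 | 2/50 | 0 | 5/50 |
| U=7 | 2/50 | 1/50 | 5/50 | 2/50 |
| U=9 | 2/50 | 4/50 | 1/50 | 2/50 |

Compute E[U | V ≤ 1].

47/14

P(V ≤ 1) = 7/25.
Σ U·P over the event = 0·(5/50) + 3·(5/50) + 7·(2/50) + 9·(2/50) = 47/50.
E[U | V ≤ 1] = (47/50) / (7/25) = 47/14.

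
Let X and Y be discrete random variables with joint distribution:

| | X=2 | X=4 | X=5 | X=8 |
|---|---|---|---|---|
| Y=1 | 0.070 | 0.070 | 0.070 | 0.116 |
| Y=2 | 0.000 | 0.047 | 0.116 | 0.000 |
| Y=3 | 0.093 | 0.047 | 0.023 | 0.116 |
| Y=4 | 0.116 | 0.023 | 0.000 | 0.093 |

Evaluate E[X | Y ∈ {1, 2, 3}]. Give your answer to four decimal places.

P(Y ∈ {1, 2, 3}) = 0.768.
Summing X·P(X=x,Y=y) over the conditioning event gives 3.883.
E[X | Y ∈ {1, 2, 3}] = (3.883) / (0.768) = 5.0560.

5.0560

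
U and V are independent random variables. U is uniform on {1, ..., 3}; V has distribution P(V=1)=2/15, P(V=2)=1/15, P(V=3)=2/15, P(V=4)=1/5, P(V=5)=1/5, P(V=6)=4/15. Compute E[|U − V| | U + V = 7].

P(U + V = 7) = 2/9.
Summing |U−V|·P(x,y) over outcomes with U + V = 7 gives 32/45.
E[|U − V| | U + V = 7] = (32/45) / (2/9) = 16/5.

16/5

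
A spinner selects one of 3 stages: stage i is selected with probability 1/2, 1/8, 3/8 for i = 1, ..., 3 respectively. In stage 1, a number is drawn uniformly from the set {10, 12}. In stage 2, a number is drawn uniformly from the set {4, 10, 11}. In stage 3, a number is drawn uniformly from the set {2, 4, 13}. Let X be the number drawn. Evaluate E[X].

107/12

E[X | stage 1] = (10+12)/2 = 11.
E[X | stage 2] = (4+10+11)/3 = 25/3.
E[X | stage 3] = (2+4+13)/3 = 19/3.
By the law of total expectation,
E[X] = (1/2)·(11) + (1/8)·(25/3) + (3/8)·(19/3) = 107/12.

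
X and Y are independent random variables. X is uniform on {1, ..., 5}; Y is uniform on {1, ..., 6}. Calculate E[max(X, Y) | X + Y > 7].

53/10

Outcomes with X + Y > 7: (2,6), (3,5), (3,6), (4,4), (4,5), (4,6), (5,3), (5,4), (5,5), (5,6), each with probability 1/30.
E[max(X, Y) | X + Y > 7] = (6 + 5 + 6 + 4 + 5 + 6 + 5 + 5 + 5 + 6) / 10 = 53/10.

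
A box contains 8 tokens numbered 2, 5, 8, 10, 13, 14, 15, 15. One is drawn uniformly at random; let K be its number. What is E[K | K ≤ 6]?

P(K ≤ 6) = 1/4.
Σ over the event: 2·1/8 + 5·1/8 = 7/8.
E[K | K ≤ 6] = (7/8) / (1/4) = 7/2.

7/2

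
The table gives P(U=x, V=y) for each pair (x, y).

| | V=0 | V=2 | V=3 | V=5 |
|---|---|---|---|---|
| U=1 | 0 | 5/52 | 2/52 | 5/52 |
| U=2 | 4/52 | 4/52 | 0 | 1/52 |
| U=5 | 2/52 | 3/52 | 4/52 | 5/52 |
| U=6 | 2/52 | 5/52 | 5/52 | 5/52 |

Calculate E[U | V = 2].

P(V = 2) = 17/52.
Σ U·P over the event = 1·(5/52) + 2·(4/52) + 5·(3/52) + 6·(5/52) = 29/26.
E[U | V = 2] = (29/26) / (17/52) = 58/17.

58/17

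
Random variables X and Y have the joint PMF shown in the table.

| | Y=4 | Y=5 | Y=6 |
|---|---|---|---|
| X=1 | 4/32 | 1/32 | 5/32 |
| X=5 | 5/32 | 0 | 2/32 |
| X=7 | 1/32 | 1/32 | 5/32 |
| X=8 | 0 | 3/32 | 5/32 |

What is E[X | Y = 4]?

P(Y = 4) = 5/16.
Σ X·P over the event = 1·(4/32) + 5·(5/32) + 7·(1/32) = 9/8.
E[X | Y = 4] = (9/8) / (5/16) = 18/5.

18/5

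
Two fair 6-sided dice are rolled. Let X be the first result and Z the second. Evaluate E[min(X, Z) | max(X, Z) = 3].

Outcomes with max(X, Z) = 3: (1,3), (2,3), (3,1), (3,2), (3,3), each with probability 1/36.
E[min(X, Z) | max(X, Z) = 3] = (1 + 2 + 1 + 2 + 3) / 5 = 9/5.

9/5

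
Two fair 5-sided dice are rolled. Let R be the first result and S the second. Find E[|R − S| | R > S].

2

P(R > S) = 2/5.
Summing |R−S|·P(x,y) over outcomes with R > S gives 4/5.
E[|R − S| | R > S] = (4/5) / (2/5) = 2.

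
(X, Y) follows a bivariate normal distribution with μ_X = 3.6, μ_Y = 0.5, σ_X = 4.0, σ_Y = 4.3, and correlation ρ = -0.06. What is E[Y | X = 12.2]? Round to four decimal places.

E[Y | X=x] = μ_Y + ρ(σ_Y/σ_X)(x − μ_X) for jointly normal variables.
E[Y | X=12.2] = 0.5 + (-0.06)·(4.3/4.0)·(12.2 − (3.6)) = 0.5 + (-0.0645)·(8.6) = -0.0547.

-0.0547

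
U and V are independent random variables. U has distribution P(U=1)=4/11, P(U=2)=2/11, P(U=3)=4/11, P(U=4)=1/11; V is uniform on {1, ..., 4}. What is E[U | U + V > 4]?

8/3

P(U + V > 4) = 6/11.
Summing U·P(x,y) over outcomes with U + V > 4 gives 16/11.
E[U | U + V > 4] = (16/11) / (6/11) = 8/3.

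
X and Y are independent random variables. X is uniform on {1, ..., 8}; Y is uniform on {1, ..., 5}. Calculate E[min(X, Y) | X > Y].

P(X > Y) = 5/8.
Summing min(X,Y)·P(x,y) over outcomes with X > Y gives 13/8.
E[min(X, Y) | X > Y] = (13/8) / (5/8) = 13/5.

13/5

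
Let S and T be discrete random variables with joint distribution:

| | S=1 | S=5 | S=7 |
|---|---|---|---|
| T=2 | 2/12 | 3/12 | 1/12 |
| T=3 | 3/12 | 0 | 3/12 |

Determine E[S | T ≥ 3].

P(T ≥ 3) = 1/2.
Summing S·P(S=x,T=y) over the conditioning event gives 2.
E[S | T ≥ 3] = (2) / (1/2) = 4.

4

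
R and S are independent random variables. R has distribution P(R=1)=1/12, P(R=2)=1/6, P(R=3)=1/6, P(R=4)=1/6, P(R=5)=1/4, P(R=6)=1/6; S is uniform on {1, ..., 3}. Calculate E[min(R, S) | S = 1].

P(S = 1) = 1/3.
Summing min(R,S)·P(x,y) over outcomes with S = 1 gives 1/3.
E[min(R, S) | S = 1] = (1/3) / (1/3) = 1.

1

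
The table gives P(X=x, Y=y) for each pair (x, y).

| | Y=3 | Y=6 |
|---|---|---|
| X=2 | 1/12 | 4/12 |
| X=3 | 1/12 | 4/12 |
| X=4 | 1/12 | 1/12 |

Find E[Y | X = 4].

9/2

P(X = 4) = 1/6.
Σ Y·P over the event = 3·(1/12) + 6·(1/12) = 3/4.
E[Y | X = 4] = (3/4) / (1/6) = 9/2.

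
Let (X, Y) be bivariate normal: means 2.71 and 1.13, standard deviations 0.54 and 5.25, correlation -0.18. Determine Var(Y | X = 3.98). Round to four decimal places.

26.6695

The conditional variance in a bivariate normal is σ_Y²(1 − ρ²), independent of x.
Var(Y | X=3.98) = (5.25)²·(1 − (-0.18)²) = 27.5625·0.9676 = 26.6695.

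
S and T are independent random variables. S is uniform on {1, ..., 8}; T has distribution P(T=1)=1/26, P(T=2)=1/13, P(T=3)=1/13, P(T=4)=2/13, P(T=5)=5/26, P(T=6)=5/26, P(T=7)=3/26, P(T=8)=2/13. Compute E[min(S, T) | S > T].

P(S > T) = 73/208.
Summing min(S,T)·P(x,y) over outcomes with S > T gives 281/208.
E[min(S, T) | S > T] = (281/208) / (73/208) = 281/73.

281/73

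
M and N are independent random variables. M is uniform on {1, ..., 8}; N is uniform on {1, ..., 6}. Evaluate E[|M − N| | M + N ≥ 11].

11/5

Outcomes with M + N ≥ 11: (5,6), (6,5), (6,6), (7,4), (7,5), (7,6), (8,3), (8,4), (8,5), (8,6), each with probability 1/48.
E[|M − N| | M + N ≥ 11] = (1 + 1 + 0 + 3 + 2 + 1 + 5 + 4 + 3 + 2) / 10 = 11/5.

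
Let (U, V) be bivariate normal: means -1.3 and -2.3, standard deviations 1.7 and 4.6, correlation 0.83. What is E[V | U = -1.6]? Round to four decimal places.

-2.9738

The regression of V on U has slope ρ·σ_V/σ_U and passes through (μ_U, μ_V).
E[V | U=-1.6] = -2.3 + (0.83)·(4.6/1.7)·(-1.6 − (-1.3)) = -2.3 + (2.2459)·(-0.3) = -2.9738.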